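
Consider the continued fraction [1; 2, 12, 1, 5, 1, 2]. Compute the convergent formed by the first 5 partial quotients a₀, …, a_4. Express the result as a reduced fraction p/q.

a_0 = 1: 1/1
a_1 = 2: 3/2
a_2 = 12: 37/25
a_3 = 1: 40/27
a_4 = 5: 237/160

237/160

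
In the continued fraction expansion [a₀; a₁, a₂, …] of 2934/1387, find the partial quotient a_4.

2934 = 2·1387 + 160, so a_0 = 2
1387 = 8·160 + 107, so a_1 = 8
160 = 1·107 + 53, so a_2 = 1
107 = 2·53 + 1, so a_3 = 2
53 = 53·1 + 0, so a_4 = 53

53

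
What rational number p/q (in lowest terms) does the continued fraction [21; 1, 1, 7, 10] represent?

3273/152

a_0 = 21: 21/1
a_1 = 1: 22/1
a_2 = 1: 43/2
a_3 = 7: 323/15
a_4 = 10: 3273/152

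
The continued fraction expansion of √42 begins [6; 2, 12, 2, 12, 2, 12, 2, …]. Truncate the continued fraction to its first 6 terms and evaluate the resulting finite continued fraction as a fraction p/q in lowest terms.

8749/1350

Build up convergents one term at a time:
a_0 = 6: 6/1
a_1 = 2: 13/2
a_2 = 12: 162/25
a_3 = 2: 337/52
a_4 = 12: 4206/649
a_5 = 2: 8749/1350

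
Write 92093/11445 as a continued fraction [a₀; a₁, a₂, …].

[8; 21, 2, 8, 1, 2, 4, 2]

92093 ÷ 11445 → quotient 8, remainder 533
11445 ÷ 533 → quotient 21, remainder 252
533 ÷ 252 → quotient 2, remainder 29
252 ÷ 29 → quotient 8, remainder 20
29 ÷ 20 → quotient 1, remainder 9
20 ÷ 9 → quotient 2, remainder 2
9 ÷ 2 → quotient 4, remainder 1
2 ÷ 1 → quotient 2, remainder 0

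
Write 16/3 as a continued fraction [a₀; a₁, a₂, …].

[5; 3]

16 = 5·3 + 1, so a_0 = 5
3 = 3·1 + 0, so a_1 = 3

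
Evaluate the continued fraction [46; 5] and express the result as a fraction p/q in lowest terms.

a_0 = 46: 46/1
a_1 = 5: 231/5

231/5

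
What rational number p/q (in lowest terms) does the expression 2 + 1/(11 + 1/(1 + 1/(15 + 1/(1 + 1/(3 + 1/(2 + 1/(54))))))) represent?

Use the convergent recurrence hₖ = aₖ·hₖ₋₁ + hₖ₋₂ (and likewise for the denominators kₖ):
a_0 = 2: 2/1
a_1 = 11: 23/11
a_2 = 1: 25/12
a_3 = 15: 398/191
a_4 = 1: 423/203
a_5 = 3: 1667/800
a_6 = 2: 3757/1803
a_7 = 54: 204545/98162

204545/98162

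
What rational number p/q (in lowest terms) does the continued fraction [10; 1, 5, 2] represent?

141/13

Build up convergents one term at a time:
a_0 = 10: 10/1
a_1 = 1: 11/1
a_2 = 5: 65/6
a_3 = 2: 141/13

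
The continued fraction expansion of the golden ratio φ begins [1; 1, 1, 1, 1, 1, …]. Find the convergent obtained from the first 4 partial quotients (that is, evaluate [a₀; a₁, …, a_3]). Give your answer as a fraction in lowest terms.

Compute successive convergents:
a_0 = 1: 1/1
a_1 = 1: 2/1
a_2 = 1: 3/2
a_3 = 1: 5/3

5/3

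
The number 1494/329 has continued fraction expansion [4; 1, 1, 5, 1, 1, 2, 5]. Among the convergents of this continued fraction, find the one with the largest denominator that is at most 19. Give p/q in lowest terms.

a_0 = 4: 4/1  (≤ bound)
a_1 = 1: 5/1  (≤ bound)
a_2 = 1: 9/2  (≤ bound)
a_3 = 5: 50/11  (≤ bound)
a_4 = 1: 59/13  (≤ bound)
a_5 = 1: 109/24  (> 19, stop)

59/13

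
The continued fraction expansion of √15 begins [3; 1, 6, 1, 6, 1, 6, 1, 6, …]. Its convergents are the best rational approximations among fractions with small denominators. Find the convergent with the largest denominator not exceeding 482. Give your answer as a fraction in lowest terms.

1677/433

List convergents until the denominator exceeds the bound:
a_0 = 3: 3/1  (≤ bound)
a_1 = 1: 4/1  (≤ bound)
a_2 = 6: 27/7  (≤ bound)
a_3 = 1: 31/8  (≤ bound)
a_4 = 6: 213/55  (≤ bound)
a_5 = 1: 244/63  (≤ bound)
a_6 = 6: 1677/433  (≤ bound)
a_7 = 1: 1921/496  (> 482, stop)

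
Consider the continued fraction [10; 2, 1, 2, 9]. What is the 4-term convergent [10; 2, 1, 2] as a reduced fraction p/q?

a_0 = 10: 10/1
a_1 = 2: 21/2
a_2 = 1: 31/3
a_3 = 2: 83/8

83/8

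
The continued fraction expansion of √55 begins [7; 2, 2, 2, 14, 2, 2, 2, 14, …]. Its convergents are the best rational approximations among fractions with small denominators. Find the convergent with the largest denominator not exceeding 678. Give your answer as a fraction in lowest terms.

a_0 = 7: 7/1  (≤ bound)
a_1 = 2: 15/2  (≤ bound)
a_2 = 2: 37/5  (≤ bound)
a_3 = 2: 89/12  (≤ bound)
a_4 = 14: 1283/173  (≤ bound)
a_5 = 2: 2655/358  (≤ bound)
a_6 = 2: 6593/889  (> 678, stop)

2655/358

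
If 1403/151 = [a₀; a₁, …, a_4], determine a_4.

6

Repeatedly divide and take the remainder:
1403 ÷ 151 → quotient 9, remainder 44
151 ÷ 44 → quotient 3, remainder 19
44 ÷ 19 → quotient 2, remainder 6
19 ÷ 6 → quotient 3, remainder 1
6 ÷ 1 → quotient 6, remainder 0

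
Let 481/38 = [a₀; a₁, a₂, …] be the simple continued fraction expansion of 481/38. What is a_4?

12

Repeatedly divide and take the remainder:
⌊481/38⌋ = 12, remainder 25
⌊38/25⌋ = 1, remainder 13
⌊25/13⌋ = 1, remainder 12
⌊13/12⌋ = 1, remainder 1
⌊12/1⌋ = 12, remainder 0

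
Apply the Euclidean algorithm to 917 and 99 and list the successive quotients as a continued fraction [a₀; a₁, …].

Repeatedly divide and take the remainder:
917 = 9·99 + 26, so a_0 = 9
99 = 3·26 + 21, so a_1 = 3
26 = 1·21 + 5, so a_2 = 1
21 = 4·5 + 1, so a_3 = 4
5 = 5·1 + 0, so a_4 = 5

[9; 3, 1, 4, 5]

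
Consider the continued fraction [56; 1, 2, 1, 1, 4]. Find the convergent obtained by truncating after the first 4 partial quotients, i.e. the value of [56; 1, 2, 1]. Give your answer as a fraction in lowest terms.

227/4

a_0 = 56: 56/1
a_1 = 1: 57/1
a_2 = 2: 170/3
a_3 = 1: 227/4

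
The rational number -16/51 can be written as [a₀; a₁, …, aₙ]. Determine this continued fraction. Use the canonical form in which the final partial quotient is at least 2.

-16 ÷ 51 → quotient -1, remainder 35
51 ÷ 35 → quotient 1, remainder 16
35 ÷ 16 → quotient 2, remainder 3
16 ÷ 3 → quotient 5, remainder 1
3 ÷ 1 → quotient 3, remainder 0

[-1; 1, 2, 5, 3]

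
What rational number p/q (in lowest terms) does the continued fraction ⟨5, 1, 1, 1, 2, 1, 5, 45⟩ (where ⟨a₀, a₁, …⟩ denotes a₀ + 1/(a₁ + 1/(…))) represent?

Start with 45.
5 + 1/(45/1) = 5 + 1/45 = 226/45
1 + 1/(226/45) = 1 + 45/226 = 271/226
2 + 1/(271/226) = 2 + 226/271 = 768/271
1 + 1/(768/271) = 1 + 271/768 = 1039/768
1 + 1/(1039/768) = 1 + 768/1039 = 1807/1039
1 + 1/(1807/1039) = 1 + 1039/1807 = 2846/1807
5 + 1/(2846/1807) = 5 + 1807/2846 = 16037/2846

16037/2846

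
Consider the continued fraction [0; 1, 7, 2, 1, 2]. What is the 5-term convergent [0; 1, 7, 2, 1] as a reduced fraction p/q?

22/25

Start with 1.
2 + 1/(1/1) = 2 + 1/1 = 3/1
7 + 1/(3/1) = 7 + 1/3 = 22/3
1 + 1/(22/3) = 1 + 3/22 = 25/22
0 + 1/(25/22) = 0 + 22/25 = 22/25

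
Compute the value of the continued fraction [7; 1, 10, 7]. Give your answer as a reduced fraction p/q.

Collapse the nested fraction from the inside out:
Start with 7.
10 + 1/(7/1) = 10 + 1/7 = 71/7
1 + 1/(71/7) = 1 + 7/71 = 78/71
7 + 1/(78/71) = 7 + 71/78 = 617/78

617/78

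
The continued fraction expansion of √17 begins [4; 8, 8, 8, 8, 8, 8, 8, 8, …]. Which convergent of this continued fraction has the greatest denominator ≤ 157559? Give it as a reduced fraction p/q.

List convergents until the denominator exceeds the bound:
a_0 = 4: 4/1  (≤ bound)
a_1 = 8: 33/8  (≤ bound)
a_2 = 8: 268/65  (≤ bound)
a_3 = 8: 2177/528  (≤ bound)
a_4 = 8: 17684/4289  (≤ bound)
a_5 = 8: 143649/34840  (≤ bound)
a_6 = 8: 1166876/283009  (> 157559, stop)

143649/34840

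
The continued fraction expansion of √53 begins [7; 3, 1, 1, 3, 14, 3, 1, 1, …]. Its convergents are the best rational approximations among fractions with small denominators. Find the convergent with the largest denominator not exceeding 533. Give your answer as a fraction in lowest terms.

2599/357

a_0 = 7: 7/1  (≤ bound)
a_1 = 3: 22/3  (≤ bound)
a_2 = 1: 29/4  (≤ bound)
a_3 = 1: 51/7  (≤ bound)
a_4 = 3: 182/25  (≤ bound)
a_5 = 14: 2599/357  (≤ bound)
a_6 = 3: 7979/1096  (> 533, stop)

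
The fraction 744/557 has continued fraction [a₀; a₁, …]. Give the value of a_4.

1

744 ÷ 557 → quotient 1, remainder 187
557 ÷ 187 → quotient 2, remainder 183
187 ÷ 183 → quotient 1, remainder 4
183 ÷ 4 → quotient 45, remainder 3
4 ÷ 3 → quotient 1, remainder 1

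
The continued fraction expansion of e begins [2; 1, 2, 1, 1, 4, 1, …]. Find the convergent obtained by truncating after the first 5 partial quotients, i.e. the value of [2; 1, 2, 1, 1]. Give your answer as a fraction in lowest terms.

Use the convergent recurrence hₖ = aₖ·hₖ₋₁ + hₖ₋₂ (and likewise for the denominators kₖ):
a_0 = 2: 2/1
a_1 = 1: 3/1
a_2 = 2: 8/3
a_3 = 1: 11/4
a_4 = 1: 19/7

19/7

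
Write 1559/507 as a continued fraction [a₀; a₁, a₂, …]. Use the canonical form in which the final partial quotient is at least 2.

⌊1559/507⌋ = 3, remainder 38
⌊507/38⌋ = 13, remainder 13
⌊38/13⌋ = 2, remainder 12
⌊13/12⌋ = 1, remainder 1
⌊12/1⌋ = 12, remainder 0

[3; 13, 2, 1, 12]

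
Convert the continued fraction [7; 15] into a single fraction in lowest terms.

Starting at the tail and folding back:
Start with 15.
7 + 1/(15/1) = 7 + 1/15 = 106/15

106/15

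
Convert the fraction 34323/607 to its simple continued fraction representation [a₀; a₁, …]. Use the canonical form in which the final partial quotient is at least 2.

34323 ÷ 607 → quotient 56, remainder 331
607 ÷ 331 → quotient 1, remainder 276
331 ÷ 276 → quotient 1, remainder 55
276 ÷ 55 → quotient 5, remainder 1
55 ÷ 1 → quotient 55, remainder 0

[56; 1, 1, 5, 55]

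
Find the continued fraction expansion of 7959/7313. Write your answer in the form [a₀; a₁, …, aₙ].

7959 ÷ 7313 → quotient 1, remainder 646
7313 ÷ 646 → quotient 11, remainder 207
646 ÷ 207 → quotient 3, remainder 25
207 ÷ 25 → quotient 8, remainder 7
25 ÷ 7 → quotient 3, remainder 4
7 ÷ 4 → quotient 1, remainder 3
4 ÷ 3 → quotient 1, remainder 1
3 ÷ 1 → quotient 3, remainder 0

[1; 11, 3, 8, 3, 1, 1, 3]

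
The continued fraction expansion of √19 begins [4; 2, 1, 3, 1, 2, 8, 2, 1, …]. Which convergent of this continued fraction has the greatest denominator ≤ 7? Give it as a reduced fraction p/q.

a_0 = 4: 4/1  (≤ bound)
a_1 = 2: 9/2  (≤ bound)
a_2 = 1: 13/3  (≤ bound)
a_3 = 3: 48/11  (> 7, stop)

13/3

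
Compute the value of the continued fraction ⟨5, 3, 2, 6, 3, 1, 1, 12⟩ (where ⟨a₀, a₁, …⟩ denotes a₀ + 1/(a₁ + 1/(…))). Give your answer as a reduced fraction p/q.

21869/4135

a_0 = 5: 5/1
a_1 = 3: 16/3
a_2 = 2: 37/7
a_3 = 6: 238/45
a_4 = 3: 751/142
a_5 = 1: 989/187
a_6 = 1: 1740/329
a_7 = 12: 21869/4135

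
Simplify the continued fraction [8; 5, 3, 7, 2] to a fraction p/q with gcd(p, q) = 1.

a_0 = 8: 8/1
a_1 = 5: 41/5
a_2 = 3: 131/16
a_3 = 7: 958/117
a_4 = 2: 2047/250

2047/250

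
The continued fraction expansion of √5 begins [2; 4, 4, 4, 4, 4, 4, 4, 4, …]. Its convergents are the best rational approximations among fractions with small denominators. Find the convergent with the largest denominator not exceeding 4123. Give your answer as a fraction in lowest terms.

a_0 = 2: 2/1  (≤ bound)
a_1 = 4: 9/4  (≤ bound)
a_2 = 4: 38/17  (≤ bound)
a_3 = 4: 161/72  (≤ bound)
a_4 = 4: 682/305  (≤ bound)
a_5 = 4: 2889/1292  (≤ bound)
a_6 = 4: 12238/5473  (> 4123, stop)

2889/1292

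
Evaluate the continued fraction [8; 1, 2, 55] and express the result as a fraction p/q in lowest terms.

Start with 55.
2 + 1/(55/1) = 2 + 1/55 = 111/55
1 + 1/(111/55) = 1 + 55/111 = 166/111
8 + 1/(166/111) = 8 + 111/166 = 1439/166

1439/166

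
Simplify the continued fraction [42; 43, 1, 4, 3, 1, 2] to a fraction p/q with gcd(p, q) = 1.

a_0 = 42: 42/1
a_1 = 43: 1807/43
a_2 = 1: 1849/44
a_3 = 4: 9203/219
a_4 = 3: 29458/701
a_5 = 1: 38661/920
a_6 = 2: 106780/2541

106780/2541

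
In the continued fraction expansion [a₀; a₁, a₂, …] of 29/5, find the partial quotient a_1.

1

Apply division with remainder until the remainder is 0:
⌊29/5⌋ = 5, remainder 4
⌊5/4⌋ = 1, remainder 1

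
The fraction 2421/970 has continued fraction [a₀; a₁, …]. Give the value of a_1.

2421 ÷ 970 → quotient 2, remainder 481
970 ÷ 481 → quotient 2, remainder 8

2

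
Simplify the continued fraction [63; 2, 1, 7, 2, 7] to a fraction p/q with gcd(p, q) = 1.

Starting at the tail and folding back:
Start with 7.
2 + 1/(7/1) = 2 + 1/7 = 15/7
7 + 1/(15/7) = 7 + 7/15 = 112/15
1 + 1/(112/15) = 1 + 15/112 = 127/112
2 + 1/(127/112) = 2 + 112/127 = 366/127
63 + 1/(366/127) = 63 + 127/366 = 23185/366

23185/366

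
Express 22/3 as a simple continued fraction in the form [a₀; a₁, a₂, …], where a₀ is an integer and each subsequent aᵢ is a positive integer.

22 ÷ 3 → quotient 7, remainder 1
3 ÷ 1 → quotient 3, remainder 0

[7; 3]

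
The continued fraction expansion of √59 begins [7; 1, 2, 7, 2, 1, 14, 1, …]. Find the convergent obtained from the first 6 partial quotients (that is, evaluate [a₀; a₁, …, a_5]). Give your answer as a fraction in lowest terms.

a_0 = 7: 7/1
a_1 = 1: 8/1
a_2 = 2: 23/3
a_3 = 7: 169/22
a_4 = 2: 361/47
a_5 = 1: 530/69

530/69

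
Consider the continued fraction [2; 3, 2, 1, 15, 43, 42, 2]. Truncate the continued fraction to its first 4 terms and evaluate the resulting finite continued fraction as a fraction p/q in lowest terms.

Starting at the tail and folding back:
Start with 1.
2 + 1/(1/1) = 2 + 1/1 = 3/1
3 + 1/(3/1) = 3 + 1/3 = 10/3
2 + 1/(10/3) = 2 + 3/10 = 23/10

23/10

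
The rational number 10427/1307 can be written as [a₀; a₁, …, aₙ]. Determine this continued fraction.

⌊10427/1307⌋ = 7, remainder 1278
⌊1307/1278⌋ = 1, remainder 29
⌊1278/29⌋ = 44, remainder 2
⌊29/2⌋ = 14, remainder 1
⌊2/1⌋ = 2, remainder 0

[7; 1, 44, 14, 2]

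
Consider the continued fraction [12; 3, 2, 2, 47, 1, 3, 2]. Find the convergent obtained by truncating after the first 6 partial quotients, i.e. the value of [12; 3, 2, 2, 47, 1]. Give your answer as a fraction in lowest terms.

a_0 = 12: 12/1
a_1 = 3: 37/3
a_2 = 2: 86/7
a_3 = 2: 209/17
a_4 = 47: 9909/806
a_5 = 1: 10118/823

10118/823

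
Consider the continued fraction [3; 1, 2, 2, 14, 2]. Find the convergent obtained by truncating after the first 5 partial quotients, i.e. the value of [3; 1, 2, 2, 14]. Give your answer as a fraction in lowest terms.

375/101

Starting at the tail and folding back:
Start with 14.
2 + 1/(14/1) = 2 + 1/14 = 29/14
2 + 1/(29/14) = 2 + 14/29 = 72/29
1 + 1/(72/29) = 1 + 29/72 = 101/72
3 + 1/(101/72) = 3 + 72/101 = 375/101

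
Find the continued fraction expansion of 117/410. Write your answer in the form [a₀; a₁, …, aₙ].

117 = 0·410 + 117, so a_0 = 0
410 = 3·117 + 59, so a_1 = 3
117 = 1·59 + 58, so a_2 = 1
59 = 1·58 + 1, so a_3 = 1
58 = 58·1 + 0, so a_4 = 58

[0; 3, 1, 1, 58]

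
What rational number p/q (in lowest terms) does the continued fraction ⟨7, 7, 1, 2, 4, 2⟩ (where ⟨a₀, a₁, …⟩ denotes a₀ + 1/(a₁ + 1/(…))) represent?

a_0 = 7: 7/1
a_1 = 7: 50/7
a_2 = 1: 57/8
a_3 = 2: 164/23
a_4 = 4: 713/100
a_5 = 2: 1590/223

1590/223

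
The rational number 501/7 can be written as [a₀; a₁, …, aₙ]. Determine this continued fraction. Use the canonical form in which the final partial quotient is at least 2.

[71; 1, 1, 3]

⌊501/7⌋ = 71, remainder 4
⌊7/4⌋ = 1, remainder 3
⌊4/3⌋ = 1, remainder 1
⌊3/1⌋ = 3, remainder 0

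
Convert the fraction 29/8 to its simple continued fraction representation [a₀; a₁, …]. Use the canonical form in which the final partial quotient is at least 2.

Repeatedly divide and take the remainder:
29 = 3·8 + 5, so a_0 = 3
8 = 1·5 + 3, so a_1 = 1
5 = 1·3 + 2, so a_2 = 1
3 = 1·2 + 1, so a_3 = 1
2 = 2·1 + 0, so a_4 = 2

[3; 1, 1, 1, 2]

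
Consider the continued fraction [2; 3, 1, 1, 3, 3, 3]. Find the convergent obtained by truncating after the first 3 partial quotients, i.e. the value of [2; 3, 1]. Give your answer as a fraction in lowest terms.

Start with 1.
3 + 1/(1/1) = 3 + 1/1 = 4/1
2 + 1/(4/1) = 2 + 1/4 = 9/4

9/4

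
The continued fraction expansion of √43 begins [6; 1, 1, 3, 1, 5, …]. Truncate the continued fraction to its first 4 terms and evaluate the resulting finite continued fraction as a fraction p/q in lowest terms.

a_0 = 6: 6/1
a_1 = 1: 7/1
a_2 = 1: 13/2
a_3 = 3: 46/7

46/7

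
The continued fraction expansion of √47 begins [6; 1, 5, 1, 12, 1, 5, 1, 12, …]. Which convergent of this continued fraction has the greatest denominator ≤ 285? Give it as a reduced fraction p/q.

a_0 = 6: 6/1  (≤ bound)
a_1 = 1: 7/1  (≤ bound)
a_2 = 5: 41/6  (≤ bound)
a_3 = 1: 48/7  (≤ bound)
a_4 = 12: 617/90  (≤ bound)
a_5 = 1: 665/97  (≤ bound)
a_6 = 5: 3942/575  (> 285, stop)

665/97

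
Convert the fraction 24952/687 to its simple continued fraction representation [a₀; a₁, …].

[36; 3, 8, 6, 1, 3]

24952 = 36·687 + 220, so a_0 = 36
687 = 3·220 + 27, so a_1 = 3
220 = 8·27 + 4, so a_2 = 8
27 = 6·4 + 3, so a_3 = 6
4 = 1·3 + 1, so a_4 = 1
3 = 3·1 + 0, so a_5 = 3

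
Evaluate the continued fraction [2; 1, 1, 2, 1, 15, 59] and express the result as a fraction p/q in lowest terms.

16715/6497

a_0 = 2: 2/1
a_1 = 1: 3/1
a_2 = 1: 5/2
a_3 = 2: 13/5
a_4 = 1: 18/7
a_5 = 15: 283/110
a_6 = 59: 16715/6497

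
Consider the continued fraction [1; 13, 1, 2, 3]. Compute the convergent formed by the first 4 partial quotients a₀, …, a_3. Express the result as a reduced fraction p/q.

44/41

Start with 2.
1 + 1/(2/1) = 1 + 1/2 = 3/2
13 + 1/(3/2) = 13 + 2/3 = 41/3
1 + 1/(41/3) = 1 + 3/41 = 44/41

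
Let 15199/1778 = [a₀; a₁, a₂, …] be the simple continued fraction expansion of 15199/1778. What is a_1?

15199 = 8·1778 + 975, so a_0 = 8
1778 = 1·975 + 803, so a_1 = 1

1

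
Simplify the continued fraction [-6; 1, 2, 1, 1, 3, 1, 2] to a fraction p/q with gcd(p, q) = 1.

-470/89

Start with 2.
1 + 1/(2/1) = 1 + 1/2 = 3/2
3 + 1/(3/2) = 3 + 2/3 = 11/3
1 + 1/(11/3) = 1 + 3/11 = 14/11
1 + 1/(14/11) = 1 + 11/14 = 25/14
2 + 1/(25/14) = 2 + 14/25 = 64/25
1 + 1/(64/25) = 1 + 25/64 = 89/64
-6 + 1/(89/64) = -6 + 64/89 = -470/89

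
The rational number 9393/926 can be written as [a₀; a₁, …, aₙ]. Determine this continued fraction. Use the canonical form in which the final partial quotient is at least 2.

Run the Euclidean algorithm, recording each quotient:
9393 = 10·926 + 133, so a_0 = 10
926 = 6·133 + 128, so a_1 = 6
133 = 1·128 + 5, so a_2 = 1
128 = 25·5 + 3, so a_3 = 25
5 = 1·3 + 2, so a_4 = 1
3 = 1·2 + 1, so a_5 = 1
2 = 2·1 + 0, so a_6 = 2

[10; 6, 1, 25, 1, 1, 2]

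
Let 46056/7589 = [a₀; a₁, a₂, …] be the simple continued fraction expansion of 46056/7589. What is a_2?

Run the Euclidean algorithm, recording each quotient:
46056 ÷ 7589 → quotient 6, remainder 522
7589 ÷ 522 → quotient 14, remainder 281
522 ÷ 281 → quotient 1, remainder 241

1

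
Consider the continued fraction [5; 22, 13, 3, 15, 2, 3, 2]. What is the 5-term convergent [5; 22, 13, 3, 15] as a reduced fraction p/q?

Starting at the tail and folding back:
Start with 15.
3 + 1/(15/1) = 3 + 1/15 = 46/15
13 + 1/(46/15) = 13 + 15/46 = 613/46
22 + 1/(613/46) = 22 + 46/613 = 13532/613
5 + 1/(13532/613) = 5 + 613/13532 = 68273/13532

68273/13532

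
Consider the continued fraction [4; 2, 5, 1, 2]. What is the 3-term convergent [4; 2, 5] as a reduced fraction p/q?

49/11

Start with 5.
2 + 1/(5/1) = 2 + 1/5 = 11/5
4 + 1/(11/5) = 4 + 5/11 = 49/11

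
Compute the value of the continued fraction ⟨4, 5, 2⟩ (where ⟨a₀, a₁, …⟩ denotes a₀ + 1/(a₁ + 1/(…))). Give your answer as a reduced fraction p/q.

a_0 = 4: 4/1
a_1 = 5: 21/5
a_2 = 2: 46/11

46/11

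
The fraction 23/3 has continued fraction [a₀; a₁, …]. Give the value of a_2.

2

Repeatedly divide and take the remainder:
23 ÷ 3 → quotient 7, remainder 2
3 ÷ 2 → quotient 1, remainder 1
2 ÷ 1 → quotient 2, remainder 0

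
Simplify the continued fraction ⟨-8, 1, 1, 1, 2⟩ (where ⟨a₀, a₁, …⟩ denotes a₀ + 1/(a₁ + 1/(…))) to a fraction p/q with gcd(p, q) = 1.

Start with 2.
1 + 1/(2/1) = 1 + 1/2 = 3/2
1 + 1/(3/2) = 1 + 2/3 = 5/3
1 + 1/(5/3) = 1 + 3/5 = 8/5
-8 + 1/(8/5) = -8 + 5/8 = -59/8

-59/8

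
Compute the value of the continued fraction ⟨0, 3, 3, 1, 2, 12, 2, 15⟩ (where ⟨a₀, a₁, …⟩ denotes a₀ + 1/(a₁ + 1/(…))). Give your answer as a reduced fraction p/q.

4381/14335

Build up convergents one term at a time:
a_0 = 0: 0/1
a_1 = 3: 1/3
a_2 = 3: 3/10
a_3 = 1: 4/13
a_4 = 2: 11/36
a_5 = 12: 136/445
a_6 = 2: 283/926
a_7 = 15: 4381/14335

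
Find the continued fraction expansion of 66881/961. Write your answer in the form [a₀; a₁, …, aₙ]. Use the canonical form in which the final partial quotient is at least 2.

66881 ÷ 961 → quotient 69, remainder 572
961 ÷ 572 → quotient 1, remainder 389
572 ÷ 389 → quotient 1, remainder 183
389 ÷ 183 → quotient 2, remainder 23
183 ÷ 23 → quotient 7, remainder 22
23 ÷ 22 → quotient 1, remainder 1
22 ÷ 1 → quotient 22, remainder 0

[69; 1, 1, 2, 7, 1, 22]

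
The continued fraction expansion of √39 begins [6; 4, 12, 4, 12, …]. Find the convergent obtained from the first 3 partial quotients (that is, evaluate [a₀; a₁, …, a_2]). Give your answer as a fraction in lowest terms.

306/49

Use the convergent recurrence hₖ = aₖ·hₖ₋₁ + hₖ₋₂ (and likewise for the denominators kₖ):
a_0 = 6: 6/1
a_1 = 4: 25/4
a_2 = 12: 306/49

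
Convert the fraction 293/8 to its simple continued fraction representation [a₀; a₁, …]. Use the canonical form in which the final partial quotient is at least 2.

[36; 1, 1, 1, 2]

⌊293/8⌋ = 36, remainder 5
⌊8/5⌋ = 1, remainder 3
⌊5/3⌋ = 1, remainder 2
⌊3/2⌋ = 1, remainder 1
⌊2/1⌋ = 2, remainder 0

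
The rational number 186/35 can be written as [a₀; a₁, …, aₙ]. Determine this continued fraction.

[5; 3, 5, 2]

Run the Euclidean algorithm, recording each quotient:
186 = 5·35 + 11, so a_0 = 5
35 = 3·11 + 2, so a_1 = 3
11 = 5·2 + 1, so a_2 = 5
2 = 2·1 + 0, so a_3 = 2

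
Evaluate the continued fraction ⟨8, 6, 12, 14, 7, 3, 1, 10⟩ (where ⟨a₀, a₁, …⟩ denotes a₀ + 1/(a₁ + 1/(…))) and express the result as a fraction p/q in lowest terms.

2644244/323875

Collapse the nested fraction from the inside out:
Start with 10.
1 + 1/(10/1) = 1 + 1/10 = 11/10
3 + 1/(11/10) = 3 + 10/11 = 43/11
7 + 1/(43/11) = 7 + 11/43 = 312/43
14 + 1/(312/43) = 14 + 43/312 = 4411/312
12 + 1/(4411/312) = 12 + 312/4411 = 53244/4411
6 + 1/(53244/4411) = 6 + 4411/53244 = 323875/53244
8 + 1/(323875/53244) = 8 + 53244/323875 = 2644244/323875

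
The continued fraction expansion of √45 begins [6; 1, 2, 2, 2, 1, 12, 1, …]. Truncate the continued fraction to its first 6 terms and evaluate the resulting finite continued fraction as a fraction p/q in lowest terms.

161/24

Work from the innermost term outward:
Start with 1.
2 + 1/(1/1) = 2 + 1/1 = 3/1
2 + 1/(3/1) = 2 + 1/3 = 7/3
2 + 1/(7/3) = 2 + 3/7 = 17/7
1 + 1/(17/7) = 1 + 7/17 = 24/17
6 + 1/(24/17) = 6 + 17/24 = 161/24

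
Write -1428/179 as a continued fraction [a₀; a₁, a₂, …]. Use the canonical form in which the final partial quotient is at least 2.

[-8; 44, 1, 3]

Apply division with remainder until the remainder is 0:
-1428 ÷ 179 → quotient -8, remainder 4
179 ÷ 4 → quotient 44, remainder 3
4 ÷ 3 → quotient 1, remainder 1
3 ÷ 1 → quotient 3, remainder 0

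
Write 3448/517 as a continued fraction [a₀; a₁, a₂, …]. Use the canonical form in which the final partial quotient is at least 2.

[6; 1, 2, 42, 1, 3]

⌊3448/517⌋ = 6, remainder 346
⌊517/346⌋ = 1, remainder 171
⌊346/171⌋ = 2, remainder 4
⌊171/4⌋ = 42, remainder 3
⌊4/3⌋ = 1, remainder 1
⌊3/1⌋ = 3, remainder 0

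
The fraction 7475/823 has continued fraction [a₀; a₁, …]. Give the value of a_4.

2

7475 = 9·823 + 68, so a_0 = 9
823 = 12·68 + 7, so a_1 = 12
68 = 9·7 + 5, so a_2 = 9
7 = 1·5 + 2, so a_3 = 1
5 = 2·2 + 1, so a_4 = 2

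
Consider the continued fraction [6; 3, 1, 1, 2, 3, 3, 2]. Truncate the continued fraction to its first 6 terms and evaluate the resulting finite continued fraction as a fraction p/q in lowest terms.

Starting at the tail and folding back:
Start with 3.
2 + 1/(3/1) = 2 + 1/3 = 7/3
1 + 1/(7/3) = 1 + 3/7 = 10/7
1 + 1/(10/7) = 1 + 7/10 = 17/10
3 + 1/(17/10) = 3 + 10/17 = 61/17
6 + 1/(61/17) = 6 + 17/61 = 383/61

383/61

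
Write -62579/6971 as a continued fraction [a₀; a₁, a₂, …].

[-9; 43, 1, 1, 3, 7, 3]

-62579 = -9·6971 + 160, so a_0 = -9
6971 = 43·160 + 91, so a_1 = 43
160 = 1·91 + 69, so a_2 = 1
91 = 1·69 + 22, so a_3 = 1
69 = 3·22 + 3, so a_4 = 3
22 = 7·3 + 1, so a_5 = 7
3 = 3·1 + 0, so a_6 = 3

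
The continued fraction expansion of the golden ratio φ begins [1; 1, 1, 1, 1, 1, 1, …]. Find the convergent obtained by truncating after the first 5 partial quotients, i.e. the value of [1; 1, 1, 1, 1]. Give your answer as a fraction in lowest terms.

8/5

Start with 1.
1 + 1/(1/1) = 1 + 1/1 = 2/1
1 + 1/(2/1) = 1 + 1/2 = 3/2
1 + 1/(3/2) = 1 + 2/3 = 5/3
1 + 1/(5/3) = 1 + 3/5 = 8/5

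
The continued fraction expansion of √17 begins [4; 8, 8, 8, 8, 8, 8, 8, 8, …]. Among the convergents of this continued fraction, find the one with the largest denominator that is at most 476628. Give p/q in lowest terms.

1166876/283009

a_0 = 4: 4/1  (≤ bound)
a_1 = 8: 33/8  (≤ bound)
a_2 = 8: 268/65  (≤ bound)
a_3 = 8: 2177/528  (≤ bound)
a_4 = 8: 17684/4289  (≤ bound)
a_5 = 8: 143649/34840  (≤ bound)
a_6 = 8: 1166876/283009  (≤ bound)
a_7 = 8: 9478657/2298912  (> 476628, stop)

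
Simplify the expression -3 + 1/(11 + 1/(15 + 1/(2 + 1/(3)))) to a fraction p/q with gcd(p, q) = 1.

-3477/1195

Start with 3.
2 + 1/(3/1) = 2 + 1/3 = 7/3
15 + 1/(7/3) = 15 + 3/7 = 108/7
11 + 1/(108/7) = 11 + 7/108 = 1195/108
-3 + 1/(1195/108) = -3 + 108/1195 = -3477/1195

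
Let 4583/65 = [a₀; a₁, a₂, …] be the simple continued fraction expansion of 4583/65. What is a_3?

32

4583 ÷ 65 → quotient 70, remainder 33
65 ÷ 33 → quotient 1, remainder 32
33 ÷ 32 → quotient 1, remainder 1
32 ÷ 1 → quotient 32, remainder 0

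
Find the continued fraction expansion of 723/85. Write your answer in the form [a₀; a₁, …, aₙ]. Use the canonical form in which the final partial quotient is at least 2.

[8; 1, 1, 42]

Run the Euclidean algorithm, recording each quotient:
723 = 8·85 + 43, so a_0 = 8
85 = 1·43 + 42, so a_1 = 1
43 = 1·42 + 1, so a_2 = 1
42 = 42·1 + 0, so a_3 = 42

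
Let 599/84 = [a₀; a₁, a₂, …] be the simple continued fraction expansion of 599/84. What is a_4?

⌊599/84⌋ = 7, remainder 11
⌊84/11⌋ = 7, remainder 7
⌊11/7⌋ = 1, remainder 4
⌊7/4⌋ = 1, remainder 3
⌊4/3⌋ = 1, remainder 1

1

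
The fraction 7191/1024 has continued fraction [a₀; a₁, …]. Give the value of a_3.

1

Repeatedly divide and take the remainder:
7191 ÷ 1024 → quotient 7, remainder 23
1024 ÷ 23 → quotient 44, remainder 12
23 ÷ 12 → quotient 1, remainder 11
12 ÷ 11 → quotient 1, remainder 1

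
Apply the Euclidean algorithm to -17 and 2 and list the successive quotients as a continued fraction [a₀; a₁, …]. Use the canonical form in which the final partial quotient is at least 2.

[-9; 2]

-17 = -9·2 + 1, so a_0 = -9
2 = 2·1 + 0, so a_1 = 2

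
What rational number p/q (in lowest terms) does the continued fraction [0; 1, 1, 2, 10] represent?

Start with 10.
2 + 1/(10/1) = 2 + 1/10 = 21/10
1 + 1/(21/10) = 1 + 10/21 = 31/21
1 + 1/(31/21) = 1 + 21/31 = 52/31
0 + 1/(52/31) = 0 + 31/52 = 31/52

31/52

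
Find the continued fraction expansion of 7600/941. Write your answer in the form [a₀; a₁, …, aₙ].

[8; 13, 14, 2, 2]

Apply division with remainder until the remainder is 0:
⌊7600/941⌋ = 8, remainder 72
⌊941/72⌋ = 13, remainder 5
⌊72/5⌋ = 14, remainder 2
⌊5/2⌋ = 2, remainder 1
⌊2/1⌋ = 2, remainder 0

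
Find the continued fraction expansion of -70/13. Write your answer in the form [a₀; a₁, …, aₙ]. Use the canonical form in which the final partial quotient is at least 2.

-70 ÷ 13 → quotient -6, remainder 8
13 ÷ 8 → quotient 1, remainder 5
8 ÷ 5 → quotient 1, remainder 3
5 ÷ 3 → quotient 1, remainder 2
3 ÷ 2 → quotient 1, remainder 1
2 ÷ 1 → quotient 2, remainder 0

[-6; 1, 1, 1, 1, 2]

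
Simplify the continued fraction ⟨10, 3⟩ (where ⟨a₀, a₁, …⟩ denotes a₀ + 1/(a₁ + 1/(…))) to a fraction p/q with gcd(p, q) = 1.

31/3

Start with 3.
10 + 1/(3/1) = 10 + 1/3 = 31/3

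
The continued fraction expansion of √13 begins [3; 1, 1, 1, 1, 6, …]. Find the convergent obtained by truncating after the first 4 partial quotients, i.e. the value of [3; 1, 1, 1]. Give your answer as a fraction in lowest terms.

11/3

Use the convergent recurrence hₖ = aₖ·hₖ₋₁ + hₖ₋₂ (and likewise for the denominators kₖ):
a_0 = 3: 3/1
a_1 = 1: 4/1
a_2 = 1: 7/2
a_3 = 1: 11/3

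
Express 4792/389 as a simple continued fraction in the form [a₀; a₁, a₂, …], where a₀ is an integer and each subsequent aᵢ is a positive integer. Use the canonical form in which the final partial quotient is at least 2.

[12; 3, 7, 3, 2, 2]

4792 = 12·389 + 124, so a_0 = 12
389 = 3·124 + 17, so a_1 = 3
124 = 7·17 + 5, so a_2 = 7
17 = 3·5 + 2, so a_3 = 3
5 = 2·2 + 1, so a_4 = 2
2 = 2·1 + 0, so a_5 = 2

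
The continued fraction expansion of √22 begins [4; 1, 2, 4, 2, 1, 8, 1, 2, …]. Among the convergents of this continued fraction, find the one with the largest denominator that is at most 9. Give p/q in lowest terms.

a_0 = 4: 4/1  (≤ bound)
a_1 = 1: 5/1  (≤ bound)
a_2 = 2: 14/3  (≤ bound)
a_3 = 4: 61/13  (> 9, stop)

14/3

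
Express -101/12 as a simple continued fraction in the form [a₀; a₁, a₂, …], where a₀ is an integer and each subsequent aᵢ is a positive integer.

⌊-101/12⌋ = -9, remainder 7
⌊12/7⌋ = 1, remainder 5
⌊7/5⌋ = 1, remainder 2
⌊5/2⌋ = 2, remainder 1
⌊2/1⌋ = 2, remainder 0

[-9; 1, 1, 2, 2]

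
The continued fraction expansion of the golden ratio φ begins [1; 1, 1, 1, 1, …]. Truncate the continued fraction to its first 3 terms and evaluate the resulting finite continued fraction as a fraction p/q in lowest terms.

Start with 1.
1 + 1/(1/1) = 1 + 1/1 = 2/1
1 + 1/(2/1) = 1 + 1/2 = 3/2

3/2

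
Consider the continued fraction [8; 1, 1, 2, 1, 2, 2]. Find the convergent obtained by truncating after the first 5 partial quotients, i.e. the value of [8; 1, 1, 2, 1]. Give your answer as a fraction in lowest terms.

Collapse the nested fraction from the inside out:
Start with 1.
2 + 1/(1/1) = 2 + 1/1 = 3/1
1 + 1/(3/1) = 1 + 1/3 = 4/3
1 + 1/(4/3) = 1 + 3/4 = 7/4
8 + 1/(7/4) = 8 + 4/7 = 60/7

60/7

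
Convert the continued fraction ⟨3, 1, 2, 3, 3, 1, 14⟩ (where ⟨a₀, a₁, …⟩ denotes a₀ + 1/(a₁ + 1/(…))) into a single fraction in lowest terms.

a_0 = 3: 3/1
a_1 = 1: 4/1
a_2 = 2: 11/3
a_3 = 3: 37/10
a_4 = 3: 122/33
a_5 = 1: 159/43
a_6 = 14: 2348/635

2348/635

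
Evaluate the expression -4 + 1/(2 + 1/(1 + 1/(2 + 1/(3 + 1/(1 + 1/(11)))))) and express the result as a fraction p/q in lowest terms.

Start with 11.
1 + 1/(11/1) = 1 + 1/11 = 12/11
3 + 1/(12/11) = 3 + 11/12 = 47/12
2 + 1/(47/12) = 2 + 12/47 = 106/47
1 + 1/(106/47) = 1 + 47/106 = 153/106
2 + 1/(153/106) = 2 + 106/153 = 412/153
-4 + 1/(412/153) = -4 + 153/412 = -1495/412

-1495/412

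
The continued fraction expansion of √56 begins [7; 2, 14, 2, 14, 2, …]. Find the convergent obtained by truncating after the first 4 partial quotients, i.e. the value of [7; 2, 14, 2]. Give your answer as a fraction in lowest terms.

449/60

Start with 2.
14 + 1/(2/1) = 14 + 1/2 = 29/2
2 + 1/(29/2) = 2 + 2/29 = 60/29
7 + 1/(60/29) = 7 + 29/60 = 449/60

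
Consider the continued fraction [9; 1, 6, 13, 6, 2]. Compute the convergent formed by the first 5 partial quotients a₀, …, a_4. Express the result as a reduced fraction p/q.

5511/559

a_0 = 9: 9/1
a_1 = 1: 10/1
a_2 = 6: 69/7
a_3 = 13: 907/92
a_4 = 6: 5511/559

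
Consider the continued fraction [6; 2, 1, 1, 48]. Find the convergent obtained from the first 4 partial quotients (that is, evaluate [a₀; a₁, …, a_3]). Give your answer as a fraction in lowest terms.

32/5

Compute successive convergents:
a_0 = 6: 6/1
a_1 = 2: 13/2
a_2 = 1: 19/3
a_3 = 1: 32/5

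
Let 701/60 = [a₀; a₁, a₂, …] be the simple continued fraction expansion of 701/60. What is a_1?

1

701 ÷ 60 → quotient 11, remainder 41
60 ÷ 41 → quotient 1, remainder 19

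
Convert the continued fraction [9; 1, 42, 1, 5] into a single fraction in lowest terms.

2624/263

Work from the innermost term outward:
Start with 5.
1 + 1/(5/1) = 1 + 1/5 = 6/5
42 + 1/(6/5) = 42 + 5/6 = 257/6
1 + 1/(257/6) = 1 + 6/257 = 263/257
9 + 1/(263/257) = 9 + 257/263 = 2624/263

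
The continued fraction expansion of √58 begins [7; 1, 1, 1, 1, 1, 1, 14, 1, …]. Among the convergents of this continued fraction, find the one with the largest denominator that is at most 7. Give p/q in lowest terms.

38/5

a_0 = 7: 7/1  (≤ bound)
a_1 = 1: 8/1  (≤ bound)
a_2 = 1: 15/2  (≤ bound)
a_3 = 1: 23/3  (≤ bound)
a_4 = 1: 38/5  (≤ bound)
a_5 = 1: 61/8  (> 7, stop)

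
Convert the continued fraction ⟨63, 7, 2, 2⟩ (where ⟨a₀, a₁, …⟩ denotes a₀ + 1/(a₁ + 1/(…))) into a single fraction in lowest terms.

Start with 2.
2 + 1/(2/1) = 2 + 1/2 = 5/2
7 + 1/(5/2) = 7 + 2/5 = 37/5
63 + 1/(37/5) = 63 + 5/37 = 2336/37

2336/37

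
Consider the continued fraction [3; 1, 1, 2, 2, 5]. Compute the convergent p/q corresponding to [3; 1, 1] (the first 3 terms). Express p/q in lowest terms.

7/2

Use the convergent recurrence hₖ = aₖ·hₖ₋₁ + hₖ₋₂ (and likewise for the denominators kₖ):
a_0 = 3: 3/1
a_1 = 1: 4/1
a_2 = 1: 7/2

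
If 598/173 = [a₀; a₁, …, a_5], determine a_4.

1

Repeatedly divide and take the remainder:
598 = 3·173 + 79, so a_0 = 3
173 = 2·79 + 15, so a_1 = 2
79 = 5·15 + 4, so a_2 = 5
15 = 3·4 + 3, so a_3 = 3
4 = 1·3 + 1, so a_4 = 1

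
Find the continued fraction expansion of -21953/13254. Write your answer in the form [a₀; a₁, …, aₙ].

⌊-21953/13254⌋ = -2, remainder 4555
⌊13254/4555⌋ = 2, remainder 4144
⌊4555/4144⌋ = 1, remainder 411
⌊4144/411⌋ = 10, remainder 34
⌊411/34⌋ = 12, remainder 3
⌊34/3⌋ = 11, remainder 1
⌊3/1⌋ = 3, remainder 0

[-2; 2, 1, 10, 12, 11, 3]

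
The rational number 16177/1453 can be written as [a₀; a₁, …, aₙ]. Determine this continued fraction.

Apply division with remainder until the remainder is 0:
⌊16177/1453⌋ = 11, remainder 194
⌊1453/194⌋ = 7, remainder 95
⌊194/95⌋ = 2, remainder 4
⌊95/4⌋ = 23, remainder 3
⌊4/3⌋ = 1, remainder 1
⌊3/1⌋ = 3, remainder 0

[11; 7, 2, 23, 1, 3]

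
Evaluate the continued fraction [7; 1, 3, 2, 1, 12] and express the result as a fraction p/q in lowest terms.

Build up convergents one term at a time:
a_0 = 7: 7/1
a_1 = 1: 8/1
a_2 = 3: 31/4
a_3 = 2: 70/9
a_4 = 1: 101/13
a_5 = 12: 1282/165

1282/165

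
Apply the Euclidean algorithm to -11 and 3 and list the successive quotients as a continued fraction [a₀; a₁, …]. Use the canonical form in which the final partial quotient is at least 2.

⌊-11/3⌋ = -4, remainder 1
⌊3/1⌋ = 3, remainder 0

[-4; 3]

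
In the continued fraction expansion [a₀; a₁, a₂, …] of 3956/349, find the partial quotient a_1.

2

Repeatedly divide and take the remainder:
⌊3956/349⌋ = 11, remainder 117
⌊349/117⌋ = 2, remainder 115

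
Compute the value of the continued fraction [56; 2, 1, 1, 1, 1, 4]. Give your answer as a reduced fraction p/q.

3383/60

a_0 = 56: 56/1
a_1 = 2: 113/2
a_2 = 1: 169/3
a_3 = 1: 282/5
a_4 = 1: 451/8
a_5 = 1: 733/13
a_6 = 4: 3383/60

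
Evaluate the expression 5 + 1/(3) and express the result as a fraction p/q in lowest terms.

16/3

a_0 = 5: 5/1
a_1 = 3: 16/3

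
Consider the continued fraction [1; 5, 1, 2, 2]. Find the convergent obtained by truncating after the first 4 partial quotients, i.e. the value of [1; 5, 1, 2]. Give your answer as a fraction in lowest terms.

20/17

Start with 2.
1 + 1/(2/1) = 1 + 1/2 = 3/2
5 + 1/(3/2) = 5 + 2/3 = 17/3
1 + 1/(17/3) = 1 + 3/17 = 20/17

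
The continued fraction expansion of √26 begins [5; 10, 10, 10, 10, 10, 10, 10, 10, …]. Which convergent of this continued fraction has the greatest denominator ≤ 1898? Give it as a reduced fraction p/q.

5201/1020

List convergents until the denominator exceeds the bound:
a_0 = 5: 5/1  (≤ bound)
a_1 = 10: 51/10  (≤ bound)
a_2 = 10: 515/101  (≤ bound)
a_3 = 10: 5201/1020  (≤ bound)
a_4 = 10: 52525/10301  (> 1898, stop)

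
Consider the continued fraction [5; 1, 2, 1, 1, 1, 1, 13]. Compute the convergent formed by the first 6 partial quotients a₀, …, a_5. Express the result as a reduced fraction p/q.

63/11

Build up convergents one term at a time:
a_0 = 5: 5/1
a_1 = 1: 6/1
a_2 = 2: 17/3
a_3 = 1: 23/4
a_4 = 1: 40/7
a_5 = 1: 63/11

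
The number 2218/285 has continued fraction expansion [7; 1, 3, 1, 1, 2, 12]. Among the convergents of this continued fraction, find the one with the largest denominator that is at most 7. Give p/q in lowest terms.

39/5

a_0 = 7: 7/1  (≤ bound)
a_1 = 1: 8/1  (≤ bound)
a_2 = 3: 31/4  (≤ bound)
a_3 = 1: 39/5  (≤ bound)
a_4 = 1: 70/9  (> 7, stop)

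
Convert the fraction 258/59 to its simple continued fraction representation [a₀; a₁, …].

Apply division with remainder until the remainder is 0:
⌊258/59⌋ = 4, remainder 22
⌊59/22⌋ = 2, remainder 15
⌊22/15⌋ = 1, remainder 7
⌊15/7⌋ = 2, remainder 1
⌊7/1⌋ = 7, remainder 0

[4; 2, 1, 2, 7]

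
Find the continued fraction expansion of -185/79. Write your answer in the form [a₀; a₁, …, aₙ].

-185 = -3·79 + 52, so a_0 = -3
79 = 1·52 + 27, so a_1 = 1
52 = 1·27 + 25, so a_2 = 1
27 = 1·25 + 2, so a_3 = 1
25 = 12·2 + 1, so a_4 = 12
2 = 2·1 + 0, so a_5 = 2

[-3; 1, 1, 1, 12, 2]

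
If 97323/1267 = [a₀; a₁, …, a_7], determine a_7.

97323 = 76·1267 + 1031, so a_0 = 76
1267 = 1·1031 + 236, so a_1 = 1
1031 = 4·236 + 87, so a_2 = 4
236 = 2·87 + 62, so a_3 = 2
87 = 1·62 + 25, so a_4 = 1
62 = 2·25 + 12, so a_5 = 2
25 = 2·12 + 1, so a_6 = 2
12 = 12·1 + 0, so a_7 = 12

12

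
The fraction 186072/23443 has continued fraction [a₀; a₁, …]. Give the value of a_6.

Run the Euclidean algorithm, recording each quotient:
186072 = 7·23443 + 21971, so a_0 = 7
23443 = 1·21971 + 1472, so a_1 = 1
21971 = 14·1472 + 1363, so a_2 = 14
1472 = 1·1363 + 109, so a_3 = 1
1363 = 12·109 + 55, so a_4 = 12
109 = 1·55 + 54, so a_5 = 1
55 = 1·54 + 1, so a_6 = 1

1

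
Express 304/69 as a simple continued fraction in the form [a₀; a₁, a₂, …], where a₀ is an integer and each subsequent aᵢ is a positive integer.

304 = 4·69 + 28, so a_0 = 4
69 = 2·28 + 13, so a_1 = 2
28 = 2·13 + 2, so a_2 = 2
13 = 6·2 + 1, so a_3 = 6
2 = 2·1 + 0, so a_4 = 2

[4; 2, 2, 6, 2]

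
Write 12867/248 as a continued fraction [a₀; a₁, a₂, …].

⌊12867/248⌋ = 51, remainder 219
⌊248/219⌋ = 1, remainder 29
⌊219/29⌋ = 7, remainder 16
⌊29/16⌋ = 1, remainder 13
⌊16/13⌋ = 1, remainder 3
⌊13/3⌋ = 4, remainder 1
⌊3/1⌋ = 3, remainder 0

[51; 1, 7, 1, 1, 4, 3]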